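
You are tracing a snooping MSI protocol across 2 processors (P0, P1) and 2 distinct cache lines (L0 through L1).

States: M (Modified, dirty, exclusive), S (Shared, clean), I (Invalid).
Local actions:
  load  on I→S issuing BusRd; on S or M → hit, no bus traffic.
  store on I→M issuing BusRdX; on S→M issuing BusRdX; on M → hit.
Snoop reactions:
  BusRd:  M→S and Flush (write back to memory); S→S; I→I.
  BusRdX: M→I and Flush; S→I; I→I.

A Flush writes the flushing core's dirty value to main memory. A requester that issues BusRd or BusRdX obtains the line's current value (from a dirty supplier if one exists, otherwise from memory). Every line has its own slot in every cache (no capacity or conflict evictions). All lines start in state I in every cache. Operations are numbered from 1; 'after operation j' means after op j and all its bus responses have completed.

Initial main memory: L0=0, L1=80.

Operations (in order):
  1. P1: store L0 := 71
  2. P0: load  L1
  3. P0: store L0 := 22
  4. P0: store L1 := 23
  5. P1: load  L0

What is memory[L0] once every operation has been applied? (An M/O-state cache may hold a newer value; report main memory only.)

memory[L0] = 22

1. P1: store L0 := 71  bus=[BusRdX]  L0: P0=I P1=M  mem[L0]=0
2. P0: load  L1  bus=[BusRd]  L1: P0=S P1=I  mem[L1]=80
3. P0: store L0 := 22  bus=[BusRdX,Flush]  L0: P0=M P1=I  mem[L0]=71
4. P0: store L1 := 23  bus=[BusRdX]  L1: P0=M P1=I  mem[L1]=80
5. P1: load  L0  bus=[BusRd,Flush]  L0: P0=S P1=S  mem[L0]=22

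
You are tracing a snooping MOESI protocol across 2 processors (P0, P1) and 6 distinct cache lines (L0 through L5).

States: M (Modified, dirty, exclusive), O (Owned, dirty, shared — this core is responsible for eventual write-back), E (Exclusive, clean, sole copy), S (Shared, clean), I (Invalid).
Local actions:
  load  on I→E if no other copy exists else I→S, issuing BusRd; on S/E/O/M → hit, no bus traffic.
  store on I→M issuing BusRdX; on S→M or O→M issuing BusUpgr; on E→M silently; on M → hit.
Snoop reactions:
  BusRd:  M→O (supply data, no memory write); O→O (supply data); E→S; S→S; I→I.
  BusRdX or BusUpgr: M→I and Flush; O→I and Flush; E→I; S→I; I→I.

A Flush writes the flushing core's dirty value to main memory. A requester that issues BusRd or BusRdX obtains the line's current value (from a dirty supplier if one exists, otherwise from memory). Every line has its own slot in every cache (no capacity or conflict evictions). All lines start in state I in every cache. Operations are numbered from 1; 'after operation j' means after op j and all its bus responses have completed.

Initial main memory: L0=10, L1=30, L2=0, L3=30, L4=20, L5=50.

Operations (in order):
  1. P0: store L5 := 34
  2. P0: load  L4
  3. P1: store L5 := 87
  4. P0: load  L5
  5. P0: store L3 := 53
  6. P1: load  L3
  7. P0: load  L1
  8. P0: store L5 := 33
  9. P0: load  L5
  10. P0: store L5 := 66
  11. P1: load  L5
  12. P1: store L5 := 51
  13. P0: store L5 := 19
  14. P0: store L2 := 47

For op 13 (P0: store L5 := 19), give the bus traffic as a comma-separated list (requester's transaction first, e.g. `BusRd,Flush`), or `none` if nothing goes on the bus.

1. P0: store L5 := 34  bus=[BusRdX]  L5: P0=M P1=I  mem[L5]=50
2. P0: load  L4  bus=[BusRd]  L4: P0=E P1=I  mem[L4]=20
3. P1: store L5 := 87  bus=[BusRdX,Flush]  L5: P0=I P1=M  mem[L5]=34
4. P0: load  L5  bus=[BusRd]  L5: P0=S P1=O  mem[L5]=34
5. P0: store L3 := 53  bus=[BusRdX]  L3: P0=M P1=I  mem[L3]=30
6. P1: load  L3  bus=[BusRd]  L3: P0=O P1=S  mem[L3]=30
7. P0: load  L1  bus=[BusRd]  L1: P0=E P1=I  mem[L1]=30
8. P0: store L5 := 33  bus=[BusUpgr,Flush]  L5: P0=M P1=I  mem[L5]=87
9. P0: load  L5  bus=[-]  L5: P0=M P1=I  mem[L5]=87
10. P0: store L5 := 66  bus=[-]  L5: P0=M P1=I  mem[L5]=87
11. P1: load  L5  bus=[BusRd]  L5: P0=O P1=S  mem[L5]=87
12. P1: store L5 := 51  bus=[BusUpgr,Flush]  L5: P0=I P1=M  mem[L5]=66
13. P0: store L5 := 19  bus=[BusRdX,Flush]  L5: P0=M P1=I  mem[L5]=51
14. P0: store L2 := 47  bus=[BusRdX]  L2: P0=M P1=I  mem[L2]=0

bus = BusRdX,Flush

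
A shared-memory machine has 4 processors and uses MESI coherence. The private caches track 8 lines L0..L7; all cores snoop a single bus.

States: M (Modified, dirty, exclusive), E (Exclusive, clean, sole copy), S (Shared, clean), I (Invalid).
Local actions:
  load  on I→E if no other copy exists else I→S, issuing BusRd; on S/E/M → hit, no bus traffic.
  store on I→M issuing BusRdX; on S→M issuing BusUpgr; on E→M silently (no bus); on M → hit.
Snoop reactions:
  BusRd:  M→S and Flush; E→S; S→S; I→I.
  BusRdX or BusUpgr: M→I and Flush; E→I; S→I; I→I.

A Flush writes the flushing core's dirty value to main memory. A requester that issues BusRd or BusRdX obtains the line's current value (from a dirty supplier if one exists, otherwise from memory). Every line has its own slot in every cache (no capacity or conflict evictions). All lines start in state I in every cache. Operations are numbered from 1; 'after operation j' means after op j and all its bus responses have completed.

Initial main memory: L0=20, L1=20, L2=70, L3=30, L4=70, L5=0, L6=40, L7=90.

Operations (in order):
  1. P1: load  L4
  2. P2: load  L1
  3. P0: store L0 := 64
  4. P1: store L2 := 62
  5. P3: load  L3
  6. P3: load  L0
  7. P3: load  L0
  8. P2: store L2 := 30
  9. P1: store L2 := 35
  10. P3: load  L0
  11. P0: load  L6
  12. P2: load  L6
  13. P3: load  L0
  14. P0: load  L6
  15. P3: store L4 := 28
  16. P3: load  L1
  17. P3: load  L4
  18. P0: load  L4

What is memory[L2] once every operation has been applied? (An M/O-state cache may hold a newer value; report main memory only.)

1. P1: load  L4  bus=[BusRd]  L4: P0=I P1=E P2=I P3=I  mem[L4]=70
2. P2: load  L1  bus=[BusRd]  L1: P0=I P1=I P2=E P3=I  mem[L1]=20
3. P0: store L0 := 64  bus=[BusRdX]  L0: P0=M P1=I P2=I P3=I  mem[L0]=20
4. P1: store L2 := 62  bus=[BusRdX]  L2: P0=I P1=M P2=I P3=I  mem[L2]=70
5. P3: load  L3  bus=[BusRd]  L3: P0=I P1=I P2=I P3=E  mem[L3]=30
6. P3: load  L0  bus=[BusRd,Flush]  L0: P0=S P1=I P2=I P3=S  mem[L0]=64
7. P3: load  L0  bus=[-]  L0: P0=S P1=I P2=I P3=S  mem[L0]=64
8. P2: store L2 := 30  bus=[BusRdX,Flush]  L2: P0=I P1=I P2=M P3=I  mem[L2]=62
9. P1: store L2 := 35  bus=[BusRdX,Flush]  L2: P0=I P1=M P2=I P3=I  mem[L2]=30
10. P3: load  L0  bus=[-]  L0: P0=S P1=I P2=I P3=S  mem[L0]=64
11. P0: load  L6  bus=[BusRd]  L6: P0=E P1=I P2=I P3=I  mem[L6]=40
12. P2: load  L6  bus=[BusRd]  L6: P0=S P1=I P2=S P3=I  mem[L6]=40
13. P3: load  L0  bus=[-]  L0: P0=S P1=I P2=I P3=S  mem[L0]=64
14. P0: load  L6  bus=[-]  L6: P0=S P1=I P2=S P3=I  mem[L6]=40
15. P3: store L4 := 28  bus=[BusRdX]  L4: P0=I P1=I P2=I P3=M  mem[L4]=70
16. P3: load  L1  bus=[BusRd]  L1: P0=I P1=I P2=S P3=S  mem[L1]=20
17. P3: load  L4  bus=[-]  L4: P0=I P1=I P2=I P3=M  mem[L4]=70
18. P0: load  L4  bus=[BusRd,Flush]  L4: P0=S P1=I P2=I P3=S  mem[L4]=28

memory[L2] = 30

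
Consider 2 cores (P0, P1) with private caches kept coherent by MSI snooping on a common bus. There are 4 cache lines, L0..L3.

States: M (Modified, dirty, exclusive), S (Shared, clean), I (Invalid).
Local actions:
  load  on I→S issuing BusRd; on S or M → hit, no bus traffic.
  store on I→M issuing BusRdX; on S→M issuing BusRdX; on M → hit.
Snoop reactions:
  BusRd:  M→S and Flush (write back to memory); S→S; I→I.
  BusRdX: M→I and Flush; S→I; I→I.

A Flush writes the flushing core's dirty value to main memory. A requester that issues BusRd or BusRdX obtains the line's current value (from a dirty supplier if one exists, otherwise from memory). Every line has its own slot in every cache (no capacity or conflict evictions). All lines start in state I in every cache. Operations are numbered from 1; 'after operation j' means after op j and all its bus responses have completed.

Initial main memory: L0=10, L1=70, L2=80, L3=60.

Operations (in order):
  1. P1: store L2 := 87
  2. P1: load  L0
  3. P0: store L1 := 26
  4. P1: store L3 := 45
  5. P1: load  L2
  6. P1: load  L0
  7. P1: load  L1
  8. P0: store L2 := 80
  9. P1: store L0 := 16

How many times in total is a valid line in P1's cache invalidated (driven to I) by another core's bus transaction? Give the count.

invalidations = 1

1. P1: store L2 := 87  bus=[BusRdX]  L2: P0=I P1=M  mem[L2]=80
2. P1: load  L0  bus=[BusRd]  L0: P0=I P1=S  mem[L0]=10
3. P0: store L1 := 26  bus=[BusRdX]  L1: P0=M P1=I  mem[L1]=70
4. P1: store L3 := 45  bus=[BusRdX]  L3: P0=I P1=M  mem[L3]=60
5. P1: load  L2  bus=[-]  L2: P0=I P1=M  mem[L2]=80
6. P1: load  L0  bus=[-]  L0: P0=I P1=S  mem[L0]=10
7. P1: load  L1  bus=[BusRd,Flush]  L1: P0=S P1=S  mem[L1]=26
8. P0: store L2 := 80  bus=[BusRdX,Flush]  L2: P0=M P1=I  mem[L2]=87
9. P1: store L0 := 16  bus=[BusRdX]  L0: P0=I P1=M  mem[L0]=10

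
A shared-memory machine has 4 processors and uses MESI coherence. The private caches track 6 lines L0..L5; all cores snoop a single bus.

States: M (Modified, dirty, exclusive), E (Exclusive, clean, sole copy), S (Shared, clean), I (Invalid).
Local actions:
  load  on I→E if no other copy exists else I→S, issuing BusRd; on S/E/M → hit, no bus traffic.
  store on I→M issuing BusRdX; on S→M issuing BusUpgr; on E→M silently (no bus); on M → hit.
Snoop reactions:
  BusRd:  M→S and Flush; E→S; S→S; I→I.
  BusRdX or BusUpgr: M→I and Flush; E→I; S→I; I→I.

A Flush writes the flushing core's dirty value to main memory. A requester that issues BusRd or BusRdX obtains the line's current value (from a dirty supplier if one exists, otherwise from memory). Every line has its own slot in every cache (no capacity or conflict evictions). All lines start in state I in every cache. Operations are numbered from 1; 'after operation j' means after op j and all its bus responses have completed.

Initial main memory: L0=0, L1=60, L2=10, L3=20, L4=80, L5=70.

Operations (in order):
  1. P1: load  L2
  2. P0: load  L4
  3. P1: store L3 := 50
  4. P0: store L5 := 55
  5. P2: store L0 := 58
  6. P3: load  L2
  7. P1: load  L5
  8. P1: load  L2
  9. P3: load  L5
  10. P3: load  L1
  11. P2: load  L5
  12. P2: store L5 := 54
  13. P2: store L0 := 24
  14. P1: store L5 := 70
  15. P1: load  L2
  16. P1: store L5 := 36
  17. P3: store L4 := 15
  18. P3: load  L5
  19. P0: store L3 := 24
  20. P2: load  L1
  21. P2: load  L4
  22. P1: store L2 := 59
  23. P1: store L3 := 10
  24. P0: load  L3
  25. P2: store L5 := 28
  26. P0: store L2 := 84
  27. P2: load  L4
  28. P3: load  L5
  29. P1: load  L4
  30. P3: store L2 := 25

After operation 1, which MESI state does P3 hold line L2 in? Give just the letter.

state = I

step 1: P1: load  L2  ⟶  IEII  (L2)  txn=BusRd  M[L2]=10
step 2: P0: load  L4  ⟶  EIII  (L4)  txn=BusRd  M[L4]=80
step 3: P1: store L3 := 50  ⟶  IMII  (L3)  txn=BusRdX  M[L3]=20
step 4: P0: store L5 := 55  ⟶  MIII  (L5)  txn=BusRdX  M[L5]=70
step 5: P2: store L0 := 58  ⟶  IIMI  (L0)  txn=BusRdX  M[L0]=0
step 6: P3: load  L2  ⟶  ISIS  (L2)  txn=BusRd  M[L2]=10
step 7: P1: load  L5  ⟶  SSII  (L5)  txn=BusRd+Flush  M[L5]=55
step 8: P1: load  L2  ⟶  ISIS  (L2)  txn=∅  M[L2]=10
step 9: P3: load  L5  ⟶  SSIS  (L5)  txn=BusRd  M[L5]=55
step 10: P3: load  L1  ⟶  IIIE  (L1)  txn=BusRd  M[L1]=60
step 11: P2: load  L5  ⟶  SSSS  (L5)  txn=BusRd  M[L5]=55
step 12: P2: store L5 := 54  ⟶  IIMI  (L5)  txn=BusUpgr  M[L5]=55
step 13: P2: store L0 := 24  ⟶  IIMI  (L0)  txn=∅  M[L0]=0
step 14: P1: store L5 := 70  ⟶  IMII  (L5)  txn=BusRdX+Flush  M[L5]=54
step 15: P1: load  L2  ⟶  ISIS  (L2)  txn=∅  M[L2]=10
step 16: P1: store L5 := 36  ⟶  IMII  (L5)  txn=∅  M[L5]=54
step 17: P3: store L4 := 15  ⟶  IIIM  (L4)  txn=BusRdX  M[L4]=80
step 18: P3: load  L5  ⟶  ISIS  (L5)  txn=BusRd+Flush  M[L5]=36
step 19: P0: store L3 := 24  ⟶  MIII  (L3)  txn=BusRdX+Flush  M[L3]=50
step 20: P2: load  L1  ⟶  IISS  (L1)  txn=BusRd  M[L1]=60
step 21: P2: load  L4  ⟶  IISS  (L4)  txn=BusRd+Flush  M[L4]=15
step 22: P1: store L2 := 59  ⟶  IMII  (L2)  txn=BusUpgr  M[L2]=10
step 23: P1: store L3 := 10  ⟶  IMII  (L3)  txn=BusRdX+Flush  M[L3]=24
step 24: P0: load  L3  ⟶  SSII  (L3)  txn=BusRd+Flush  M[L3]=10
step 25: P2: store L5 := 28  ⟶  IIMI  (L5)  txn=BusRdX  M[L5]=36
step 26: P0: store L2 := 84  ⟶  MIII  (L2)  txn=BusRdX+Flush  M[L2]=59
step 27: P2: load  L4  ⟶  IISS  (L4)  txn=∅  M[L4]=15
step 28: P3: load  L5  ⟶  IISS  (L5)  txn=BusRd+Flush  M[L5]=28
step 29: P1: load  L4  ⟶  ISSS  (L4)  txn=BusRd  M[L4]=15
step 30: P3: store L2 := 25  ⟶  IIIM  (L2)  txn=BusRdX+Flush  M[L2]=84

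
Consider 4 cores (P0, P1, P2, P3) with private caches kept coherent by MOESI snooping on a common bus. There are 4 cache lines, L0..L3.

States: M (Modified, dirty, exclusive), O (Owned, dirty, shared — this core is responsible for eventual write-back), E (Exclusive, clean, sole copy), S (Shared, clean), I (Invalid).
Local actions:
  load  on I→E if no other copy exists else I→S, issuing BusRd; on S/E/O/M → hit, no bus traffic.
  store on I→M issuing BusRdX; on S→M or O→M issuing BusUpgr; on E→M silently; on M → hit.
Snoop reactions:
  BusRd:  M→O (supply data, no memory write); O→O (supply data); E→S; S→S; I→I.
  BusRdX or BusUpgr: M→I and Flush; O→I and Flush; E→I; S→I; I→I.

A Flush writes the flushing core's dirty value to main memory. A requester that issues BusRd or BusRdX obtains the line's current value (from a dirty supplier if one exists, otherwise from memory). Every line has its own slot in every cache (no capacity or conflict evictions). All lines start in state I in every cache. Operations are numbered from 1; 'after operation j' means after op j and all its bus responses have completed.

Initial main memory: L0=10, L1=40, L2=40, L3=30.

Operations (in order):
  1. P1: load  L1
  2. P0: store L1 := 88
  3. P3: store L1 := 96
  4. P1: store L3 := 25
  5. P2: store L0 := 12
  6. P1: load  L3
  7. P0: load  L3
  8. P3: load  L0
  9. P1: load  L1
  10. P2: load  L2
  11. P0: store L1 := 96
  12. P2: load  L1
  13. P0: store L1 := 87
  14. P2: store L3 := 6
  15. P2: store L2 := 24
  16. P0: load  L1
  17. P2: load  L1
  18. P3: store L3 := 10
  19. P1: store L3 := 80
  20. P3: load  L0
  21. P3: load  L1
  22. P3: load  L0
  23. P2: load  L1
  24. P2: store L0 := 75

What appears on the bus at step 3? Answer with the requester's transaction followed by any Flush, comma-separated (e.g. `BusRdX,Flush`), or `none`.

bus = BusRdX,Flush

step 1: P1: load  L1  ⟶  IEII  (L1)  txn=BusRd  M[L1]=40
step 2: P0: store L1 := 88  ⟶  MIII  (L1)  txn=BusRdX  M[L1]=40
step 3: P3: store L1 := 96  ⟶  IIIM  (L1)  txn=BusRdX+Flush  M[L1]=88
step 4: P1: store L3 := 25  ⟶  IMII  (L3)  txn=BusRdX  M[L3]=30
step 5: P2: store L0 := 12  ⟶  IIMI  (L0)  txn=BusRdX  M[L0]=10
step 6: P1: load  L3  ⟶  IMII  (L3)  txn=∅  M[L3]=30
step 7: P0: load  L3  ⟶  SOII  (L3)  txn=BusRd  M[L3]=30
step 8: P3: load  L0  ⟶  IIOS  (L0)  txn=BusRd  M[L0]=10
step 9: P1: load  L1  ⟶  ISIO  (L1)  txn=BusRd  M[L1]=88
step 10: P2: load  L2  ⟶  IIEI  (L2)  txn=BusRd  M[L2]=40
step 11: P0: store L1 := 96  ⟶  MIII  (L1)  txn=BusRdX+Flush  M[L1]=96
step 12: P2: load  L1  ⟶  OISI  (L1)  txn=BusRd  M[L1]=96
step 13: P0: store L1 := 87  ⟶  MIII  (L1)  txn=BusUpgr  M[L1]=96
step 14: P2: store L3 := 6  ⟶  IIMI  (L3)  txn=BusRdX+Flush  M[L3]=25
step 15: P2: store L2 := 24  ⟶  IIMI  (L2)  txn=∅  M[L2]=40
step 16: P0: load  L1  ⟶  MIII  (L1)  txn=∅  M[L1]=96
step 17: P2: load  L1  ⟶  OISI  (L1)  txn=BusRd  M[L1]=96
step 18: P3: store L3 := 10  ⟶  IIIM  (L3)  txn=BusRdX+Flush  M[L3]=6
step 19: P1: store L3 := 80  ⟶  IMII  (L3)  txn=BusRdX+Flush  M[L3]=10
step 20: P3: load  L0  ⟶  IIOS  (L0)  txn=∅  M[L0]=10
step 21: P3: load  L1  ⟶  OISS  (L1)  txn=BusRd  M[L1]=96
step 22: P3: load  L0  ⟶  IIOS  (L0)  txn=∅  M[L0]=10
step 23: P2: load  L1  ⟶  OISS  (L1)  txn=∅  M[L1]=96
step 24: P2: store L0 := 75  ⟶  IIMI  (L0)  txn=BusUpgr  M[L0]=10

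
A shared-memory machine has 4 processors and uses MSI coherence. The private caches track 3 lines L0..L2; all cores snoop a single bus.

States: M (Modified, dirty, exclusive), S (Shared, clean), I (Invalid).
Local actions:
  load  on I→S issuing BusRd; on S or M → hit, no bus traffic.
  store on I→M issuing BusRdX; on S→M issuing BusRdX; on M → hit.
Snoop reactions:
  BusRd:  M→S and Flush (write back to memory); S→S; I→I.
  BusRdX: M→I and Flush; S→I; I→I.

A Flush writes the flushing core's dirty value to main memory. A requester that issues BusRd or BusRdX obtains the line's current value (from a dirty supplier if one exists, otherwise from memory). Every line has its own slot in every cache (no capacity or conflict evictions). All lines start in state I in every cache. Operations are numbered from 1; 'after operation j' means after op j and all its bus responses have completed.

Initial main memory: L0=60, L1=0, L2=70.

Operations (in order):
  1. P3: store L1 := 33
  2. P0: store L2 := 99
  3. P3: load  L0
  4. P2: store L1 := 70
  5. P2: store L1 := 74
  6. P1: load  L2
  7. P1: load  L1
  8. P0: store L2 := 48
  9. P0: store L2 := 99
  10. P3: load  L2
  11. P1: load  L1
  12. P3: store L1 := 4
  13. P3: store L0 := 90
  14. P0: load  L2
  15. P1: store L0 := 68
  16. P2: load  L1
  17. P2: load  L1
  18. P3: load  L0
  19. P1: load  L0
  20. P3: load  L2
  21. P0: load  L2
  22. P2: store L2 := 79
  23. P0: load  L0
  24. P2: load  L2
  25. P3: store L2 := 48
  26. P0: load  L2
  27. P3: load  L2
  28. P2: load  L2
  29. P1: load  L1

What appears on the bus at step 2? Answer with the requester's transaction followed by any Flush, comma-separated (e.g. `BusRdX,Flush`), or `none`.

bus = BusRdX

1. P3: store L1 := 33  bus=[BusRdX]  L1: P0=I P1=I P2=I P3=M  mem[L1]=0
2. P0: store L2 := 99  bus=[BusRdX]  L2: P0=M P1=I P2=I P3=I  mem[L2]=70
3. P3: load  L0  bus=[BusRd]  L0: P0=I P1=I P2=I P3=S  mem[L0]=60
4. P2: store L1 := 70  bus=[BusRdX,Flush]  L1: P0=I P1=I P2=M P3=I  mem[L1]=33
5. P2: store L1 := 74  bus=[-]  L1: P0=I P1=I P2=M P3=I  mem[L1]=33
6. P1: load  L2  bus=[BusRd,Flush]  L2: P0=S P1=S P2=I P3=I  mem[L2]=99
7. P1: load  L1  bus=[BusRd,Flush]  L1: P0=I P1=S P2=S P3=I  mem[L1]=74
8. P0: store L2 := 48  bus=[BusRdX]  L2: P0=M P1=I P2=I P3=I  mem[L2]=99
9. P0: store L2 := 99  bus=[-]  L2: P0=M P1=I P2=I P3=I  mem[L2]=99
10. P3: load  L2  bus=[BusRd,Flush]  L2: P0=S P1=I P2=I P3=S  mem[L2]=99
11. P1: load  L1  bus=[-]  L1: P0=I P1=S P2=S P3=I  mem[L1]=74
12. P3: store L1 := 4  bus=[BusRdX]  L1: P0=I P1=I P2=I P3=M  mem[L1]=74
13. P3: store L0 := 90  bus=[BusRdX]  L0: P0=I P1=I P2=I P3=M  mem[L0]=60
14. P0: load  L2  bus=[-]  L2: P0=S P1=I P2=I P3=S  mem[L2]=99
15. P1: store L0 := 68  bus=[BusRdX,Flush]  L0: P0=I P1=M P2=I P3=I  mem[L0]=90
16. P2: load  L1  bus=[BusRd,Flush]  L1: P0=I P1=I P2=S P3=S  mem[L1]=4
17. P2: load  L1  bus=[-]  L1: P0=I P1=I P2=S P3=S  mem[L1]=4
18. P3: load  L0  bus=[BusRd,Flush]  L0: P0=I P1=S P2=I P3=S  mem[L0]=68
19. P1: load  L0  bus=[-]  L0: P0=I P1=S P2=I P3=S  mem[L0]=68
20. P3: load  L2  bus=[-]  L2: P0=S P1=I P2=I P3=S  mem[L2]=99
21. P0: load  L2  bus=[-]  L2: P0=S P1=I P2=I P3=S  mem[L2]=99
22. P2: store L2 := 79  bus=[BusRdX]  L2: P0=I P1=I P2=M P3=I  mem[L2]=99
23. P0: load  L0  bus=[BusRd]  L0: P0=S P1=S P2=I P3=S  mem[L0]=68
24. P2: load  L2  bus=[-]  L2: P0=I P1=I P2=M P3=I  mem[L2]=99
25. P3: store L2 := 48  bus=[BusRdX,Flush]  L2: P0=I P1=I P2=I P3=M  mem[L2]=79
26. P0: load  L2  bus=[BusRd,Flush]  L2: P0=S P1=I P2=I P3=S  mem[L2]=48
27. P3: load  L2  bus=[-]  L2: P0=S P1=I P2=I P3=S  mem[L2]=48
28. P2: load  L2  bus=[BusRd]  L2: P0=S P1=I P2=S P3=S  mem[L2]=48
29. P1: load  L1  bus=[BusRd]  L1: P0=I P1=S P2=S P3=S  mem[L1]=4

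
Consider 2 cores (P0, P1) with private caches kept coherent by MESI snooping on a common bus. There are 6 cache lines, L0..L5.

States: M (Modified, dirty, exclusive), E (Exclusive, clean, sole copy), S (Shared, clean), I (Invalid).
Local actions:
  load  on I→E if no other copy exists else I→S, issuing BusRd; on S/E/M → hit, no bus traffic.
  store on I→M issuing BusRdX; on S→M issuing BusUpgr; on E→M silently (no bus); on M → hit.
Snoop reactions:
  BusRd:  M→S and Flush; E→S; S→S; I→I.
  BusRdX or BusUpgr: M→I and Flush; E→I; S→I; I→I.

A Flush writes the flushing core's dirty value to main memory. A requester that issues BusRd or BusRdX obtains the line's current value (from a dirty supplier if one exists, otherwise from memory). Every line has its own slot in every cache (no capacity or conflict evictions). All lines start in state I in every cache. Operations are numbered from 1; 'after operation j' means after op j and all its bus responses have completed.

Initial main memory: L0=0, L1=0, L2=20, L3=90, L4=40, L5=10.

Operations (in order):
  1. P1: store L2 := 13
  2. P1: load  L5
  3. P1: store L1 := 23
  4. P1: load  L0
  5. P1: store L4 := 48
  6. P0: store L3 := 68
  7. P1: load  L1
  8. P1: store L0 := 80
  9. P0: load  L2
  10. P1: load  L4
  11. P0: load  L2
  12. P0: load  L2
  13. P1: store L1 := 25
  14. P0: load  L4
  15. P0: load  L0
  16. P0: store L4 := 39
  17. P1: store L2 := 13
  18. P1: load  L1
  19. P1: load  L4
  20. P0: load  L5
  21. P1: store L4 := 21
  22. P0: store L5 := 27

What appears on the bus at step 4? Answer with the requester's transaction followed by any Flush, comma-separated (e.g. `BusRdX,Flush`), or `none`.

[1] P1: store L2 := 13 | P0:I, P1:M(13) | bus: BusRdX
[2] P1: load  L5 | P0:I, P1:E(10) | bus: BusRd
[3] P1: store L1 := 23 | P0:I, P1:M(23) | bus: BusRdX
[4] P1: load  L0 | P0:I, P1:E(0) | bus: BusRd
[5] P1: store L4 := 48 | P0:I, P1:M(48) | bus: BusRdX
[6] P0: store L3 := 68 | P0:M(68), P1:I | bus: BusRdX
[7] P1: load  L1 | P0:I, P1:M(23) | bus: none
[8] P1: store L0 := 80 | P0:I, P1:M(80) | bus: none
[9] P0: load  L2 | P0:S(13), P1:S(13) | bus: BusRd,Flush
[10] P1: load  L4 | P0:I, P1:M(48) | bus: none
[11] P0: load  L2 | P0:S(13), P1:S(13) | bus: none
[12] P0: load  L2 | P0:S(13), P1:S(13) | bus: none
[13] P1: store L1 := 25 | P0:I, P1:M(25) | bus: none
[14] P0: load  L4 | P0:S(48), P1:S(48) | bus: BusRd,Flush
[15] P0: load  L0 | P0:S(80), P1:S(80) | bus: BusRd,Flush
[16] P0: store L4 := 39 | P0:M(39), P1:I | bus: BusUpgr
[17] P1: store L2 := 13 | P0:I, P1:M(13) | bus: BusUpgr
[18] P1: load  L1 | P0:I, P1:M(25) | bus: none
[19] P1: load  L4 | P0:S(39), P1:S(39) | bus: BusRd,Flush
[20] P0: load  L5 | P0:S(10), P1:S(10) | bus: BusRd
[21] P1: store L4 := 21 | P0:I, P1:M(21) | bus: BusUpgr
[22] P0: store L5 := 27 | P0:M(27), P1:I | bus: BusUpgr

bus = BusRd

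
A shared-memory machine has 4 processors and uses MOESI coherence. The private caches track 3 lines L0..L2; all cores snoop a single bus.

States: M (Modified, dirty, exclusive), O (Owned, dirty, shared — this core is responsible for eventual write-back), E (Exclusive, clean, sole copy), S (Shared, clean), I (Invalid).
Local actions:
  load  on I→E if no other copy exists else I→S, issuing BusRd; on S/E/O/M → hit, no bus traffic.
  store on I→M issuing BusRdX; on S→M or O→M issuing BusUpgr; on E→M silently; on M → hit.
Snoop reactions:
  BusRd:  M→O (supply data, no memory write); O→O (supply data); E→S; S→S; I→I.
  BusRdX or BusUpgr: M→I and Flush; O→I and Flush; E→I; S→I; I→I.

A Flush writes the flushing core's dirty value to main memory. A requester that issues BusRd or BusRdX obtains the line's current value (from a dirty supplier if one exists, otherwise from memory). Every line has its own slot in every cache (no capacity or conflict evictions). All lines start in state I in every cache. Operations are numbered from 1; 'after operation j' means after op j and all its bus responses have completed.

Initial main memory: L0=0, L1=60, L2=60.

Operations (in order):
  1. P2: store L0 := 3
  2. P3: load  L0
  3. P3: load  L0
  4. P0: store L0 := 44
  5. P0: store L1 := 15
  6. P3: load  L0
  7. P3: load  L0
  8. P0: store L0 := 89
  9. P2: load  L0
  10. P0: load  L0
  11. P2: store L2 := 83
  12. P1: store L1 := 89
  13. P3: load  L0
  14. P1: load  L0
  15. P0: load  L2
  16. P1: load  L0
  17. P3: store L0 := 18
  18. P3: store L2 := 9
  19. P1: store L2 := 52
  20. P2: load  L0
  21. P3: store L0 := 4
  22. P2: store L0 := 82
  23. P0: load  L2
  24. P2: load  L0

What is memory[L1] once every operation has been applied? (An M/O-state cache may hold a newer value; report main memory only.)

  op1 P2: store L0 := 3 → I/I/M/I on L0; bus BusRdX; mem=0
  op2 P3: load  L0 → I/I/O/S on L0; bus BusRd; mem=0
  op3 P3: load  L0 → I/I/O/S on L0; bus (none); mem=0
  op4 P0: store L0 := 44 → M/I/I/I on L0; bus BusRdX Flush; mem=3
  op5 P0: store L1 := 15 → M/I/I/I on L1; bus BusRdX; mem=60
  op6 P3: load  L0 → O/I/I/S on L0; bus BusRd; mem=3
  op7 P3: load  L0 → O/I/I/S on L0; bus (none); mem=3
  op8 P0: store L0 := 89 → M/I/I/I on L0; bus BusUpgr; mem=3
  op9 P2: load  L0 → O/I/S/I on L0; bus BusRd; mem=3
  op10 P0: load  L0 → O/I/S/I on L0; bus (none); mem=3
  op11 P2: store L2 := 83 → I/I/M/I on L2; bus BusRdX; mem=60
  op12 P1: store L1 := 89 → I/M/I/I on L1; bus BusRdX Flush; mem=15
  op13 P3: load  L0 → O/I/S/S on L0; bus BusRd; mem=3
  op14 P1: load  L0 → O/S/S/S on L0; bus BusRd; mem=3
  op15 P0: load  L2 → S/I/O/I on L2; bus BusRd; mem=60
  op16 P1: load  L0 → O/S/S/S on L0; bus (none); mem=3
  op17 P3: store L0 := 18 → I/I/I/M on L0; bus BusUpgr Flush; mem=89
  op18 P3: store L2 := 9 → I/I/I/M on L2; bus BusRdX Flush; mem=83
  op19 P1: store L2 := 52 → I/M/I/I on L2; bus BusRdX Flush; mem=9
  op20 P2: load  L0 → I/I/S/O on L0; bus BusRd; mem=89
  op21 P3: store L0 := 4 → I/I/I/M on L0; bus BusUpgr; mem=89
  op22 P2: store L0 := 82 → I/I/M/I on L0; bus BusRdX Flush; mem=4
  op23 P0: load  L2 → S/O/I/I on L2; bus BusRd; mem=9
  op24 P2: load  L0 → I/I/M/I on L0; bus (none); mem=4

memory[L1] = 15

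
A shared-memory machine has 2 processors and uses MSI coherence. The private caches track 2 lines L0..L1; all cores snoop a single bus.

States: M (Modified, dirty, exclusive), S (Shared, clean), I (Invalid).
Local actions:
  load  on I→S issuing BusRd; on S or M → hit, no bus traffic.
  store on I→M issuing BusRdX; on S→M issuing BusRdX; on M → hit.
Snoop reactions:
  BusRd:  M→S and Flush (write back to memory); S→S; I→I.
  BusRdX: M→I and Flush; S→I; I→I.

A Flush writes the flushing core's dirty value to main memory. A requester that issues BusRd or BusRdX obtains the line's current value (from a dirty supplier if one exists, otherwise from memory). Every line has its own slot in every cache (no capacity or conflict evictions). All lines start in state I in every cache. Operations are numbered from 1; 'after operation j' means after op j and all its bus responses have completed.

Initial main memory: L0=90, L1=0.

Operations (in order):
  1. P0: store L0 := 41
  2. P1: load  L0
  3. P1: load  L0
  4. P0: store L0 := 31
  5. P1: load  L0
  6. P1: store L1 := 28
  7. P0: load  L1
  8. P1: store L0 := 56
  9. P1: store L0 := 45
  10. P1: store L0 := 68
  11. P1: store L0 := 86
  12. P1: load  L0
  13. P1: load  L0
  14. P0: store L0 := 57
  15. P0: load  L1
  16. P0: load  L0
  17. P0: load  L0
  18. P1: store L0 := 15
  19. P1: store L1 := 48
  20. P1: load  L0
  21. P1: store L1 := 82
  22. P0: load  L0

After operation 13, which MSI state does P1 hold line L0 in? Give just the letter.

  op1 P0: store L0 := 41 → M/I on L0; bus BusRdX; mem=90
  op2 P1: load  L0 → S/S on L0; bus BusRd Flush; mem=41
  op3 P1: load  L0 → S/S on L0; bus (none); mem=41
  op4 P0: store L0 := 31 → M/I on L0; bus BusRdX; mem=41
  op5 P1: load  L0 → S/S on L0; bus BusRd Flush; mem=31
  op6 P1: store L1 := 28 → I/M on L1; bus BusRdX; mem=0
  op7 P0: load  L1 → S/S on L1; bus BusRd Flush; mem=28
  op8 P1: store L0 := 56 → I/M on L0; bus BusRdX; mem=31
  op9 P1: store L0 := 45 → I/M on L0; bus (none); mem=31
  op10 P1: store L0 := 68 → I/M on L0; bus (none); mem=31
  op11 P1: store L0 := 86 → I/M on L0; bus (none); mem=31
  op12 P1: load  L0 → I/M on L0; bus (none); mem=31
  op13 P1: load  L0 → I/M on L0; bus (none); mem=31
  op14 P0: store L0 := 57 → M/I on L0; bus BusRdX Flush; mem=86
  op15 P0: load  L1 → S/S on L1; bus (none); mem=28
  op16 P0: load  L0 → M/I on L0; bus (none); mem=86
  op17 P0: load  L0 → M/I on L0; bus (none); mem=86
  op18 P1: store L0 := 15 → I/M on L0; bus BusRdX Flush; mem=57
  op19 P1: store L1 := 48 → I/M on L1; bus BusRdX; mem=28
  op20 P1: load  L0 → I/M on L0; bus (none); mem=57
  op21 P1: store L1 := 82 → I/M on L1; bus (none); mem=28
  op22 P0: load  L0 → S/S on L0; bus BusRd Flush; mem=15

state = M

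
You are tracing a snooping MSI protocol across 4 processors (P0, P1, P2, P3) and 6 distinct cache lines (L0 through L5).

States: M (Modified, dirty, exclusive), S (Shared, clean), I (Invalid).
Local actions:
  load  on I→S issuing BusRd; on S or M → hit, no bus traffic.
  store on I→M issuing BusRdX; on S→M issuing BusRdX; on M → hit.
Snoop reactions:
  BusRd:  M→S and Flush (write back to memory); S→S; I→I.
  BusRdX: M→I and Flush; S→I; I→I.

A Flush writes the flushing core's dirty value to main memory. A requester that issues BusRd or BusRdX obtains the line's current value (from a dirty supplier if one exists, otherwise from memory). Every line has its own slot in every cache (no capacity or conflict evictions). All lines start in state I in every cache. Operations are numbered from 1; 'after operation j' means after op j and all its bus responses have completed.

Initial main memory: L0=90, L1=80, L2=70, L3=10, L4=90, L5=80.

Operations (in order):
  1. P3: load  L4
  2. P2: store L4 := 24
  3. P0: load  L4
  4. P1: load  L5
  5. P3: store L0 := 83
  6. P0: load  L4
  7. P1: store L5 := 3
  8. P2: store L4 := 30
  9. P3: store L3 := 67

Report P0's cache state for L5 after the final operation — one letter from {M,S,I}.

state = I

  op1 P3: load  L4 → I/I/I/S on L4; bus BusRd; mem=90
  op2 P2: store L4 := 24 → I/I/M/I on L4; bus BusRdX; mem=90
  op3 P0: load  L4 → S/I/S/I on L4; bus BusRd Flush; mem=24
  op4 P1: load  L5 → I/S/I/I on L5; bus BusRd; mem=80
  op5 P3: store L0 := 83 → I/I/I/M on L0; bus BusRdX; mem=90
  op6 P0: load  L4 → S/I/S/I on L4; bus (none); mem=24
  op7 P1: store L5 := 3 → I/M/I/I on L5; bus BusRdX; mem=80
  op8 P2: store L4 := 30 → I/I/M/I on L4; bus BusRdX; mem=24
  op9 P3: store L3 := 67 → I/I/I/M on L3; bus BusRdX; mem=10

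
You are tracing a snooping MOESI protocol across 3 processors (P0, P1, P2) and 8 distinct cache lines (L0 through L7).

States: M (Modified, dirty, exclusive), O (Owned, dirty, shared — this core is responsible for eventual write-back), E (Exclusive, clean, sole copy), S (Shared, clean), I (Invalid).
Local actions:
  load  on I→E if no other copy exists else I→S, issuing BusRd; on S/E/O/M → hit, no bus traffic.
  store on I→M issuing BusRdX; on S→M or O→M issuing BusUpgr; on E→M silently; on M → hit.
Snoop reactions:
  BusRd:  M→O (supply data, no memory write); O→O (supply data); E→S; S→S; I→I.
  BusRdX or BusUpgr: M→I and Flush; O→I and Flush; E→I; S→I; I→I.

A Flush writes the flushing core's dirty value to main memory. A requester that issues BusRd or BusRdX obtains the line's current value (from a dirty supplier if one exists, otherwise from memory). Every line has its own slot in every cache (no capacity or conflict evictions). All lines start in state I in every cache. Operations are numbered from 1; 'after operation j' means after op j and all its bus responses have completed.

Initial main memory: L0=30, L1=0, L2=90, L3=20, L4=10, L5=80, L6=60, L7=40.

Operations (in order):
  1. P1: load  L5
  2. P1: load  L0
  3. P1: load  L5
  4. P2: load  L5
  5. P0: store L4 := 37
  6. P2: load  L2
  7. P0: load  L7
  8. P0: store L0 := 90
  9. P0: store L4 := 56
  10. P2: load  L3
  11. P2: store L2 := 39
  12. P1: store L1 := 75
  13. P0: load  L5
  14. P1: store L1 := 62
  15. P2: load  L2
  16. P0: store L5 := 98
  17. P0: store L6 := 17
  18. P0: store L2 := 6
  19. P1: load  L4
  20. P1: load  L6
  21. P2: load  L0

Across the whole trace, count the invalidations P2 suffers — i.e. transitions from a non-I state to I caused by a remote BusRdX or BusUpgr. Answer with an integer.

invalidations = 2

  op1 P1: load  L5 → I/E/I on L5; bus BusRd; mem=80
  op2 P1: load  L0 → I/E/I on L0; bus BusRd; mem=30
  op3 P1: load  L5 → I/E/I on L5; bus (none); mem=80
  op4 P2: load  L5 → I/S/S on L5; bus BusRd; mem=80
  op5 P0: store L4 := 37 → M/I/I on L4; bus BusRdX; mem=10
  op6 P2: load  L2 → I/I/E on L2; bus BusRd; mem=90
  op7 P0: load  L7 → E/I/I on L7; bus BusRd; mem=40
  op8 P0: store L0 := 90 → M/I/I on L0; bus BusRdX; mem=30
  op9 P0: store L4 := 56 → M/I/I on L4; bus (none); mem=10
  op10 P2: load  L3 → I/I/E on L3; bus BusRd; mem=20
  op11 P2: store L2 := 39 → I/I/M on L2; bus (none); mem=90
  op12 P1: store L1 := 75 → I/M/I on L1; bus BusRdX; mem=0
  op13 P0: load  L5 → S/S/S on L5; bus BusRd; mem=80
  op14 P1: store L1 := 62 → I/M/I on L1; bus (none); mem=0
  op15 P2: load  L2 → I/I/M on L2; bus (none); mem=90
  op16 P0: store L5 := 98 → M/I/I on L5; bus BusUpgr; mem=80
  op17 P0: store L6 := 17 → M/I/I on L6; bus BusRdX; mem=60
  op18 P0: store L2 := 6 → M/I/I on L2; bus BusRdX Flush; mem=39
  op19 P1: load  L4 → O/S/I on L4; bus BusRd; mem=10
  op20 P1: load  L6 → O/S/I on L6; bus BusRd; mem=60
  op21 P2: load  L0 → O/I/S on L0; bus BusRd; mem=30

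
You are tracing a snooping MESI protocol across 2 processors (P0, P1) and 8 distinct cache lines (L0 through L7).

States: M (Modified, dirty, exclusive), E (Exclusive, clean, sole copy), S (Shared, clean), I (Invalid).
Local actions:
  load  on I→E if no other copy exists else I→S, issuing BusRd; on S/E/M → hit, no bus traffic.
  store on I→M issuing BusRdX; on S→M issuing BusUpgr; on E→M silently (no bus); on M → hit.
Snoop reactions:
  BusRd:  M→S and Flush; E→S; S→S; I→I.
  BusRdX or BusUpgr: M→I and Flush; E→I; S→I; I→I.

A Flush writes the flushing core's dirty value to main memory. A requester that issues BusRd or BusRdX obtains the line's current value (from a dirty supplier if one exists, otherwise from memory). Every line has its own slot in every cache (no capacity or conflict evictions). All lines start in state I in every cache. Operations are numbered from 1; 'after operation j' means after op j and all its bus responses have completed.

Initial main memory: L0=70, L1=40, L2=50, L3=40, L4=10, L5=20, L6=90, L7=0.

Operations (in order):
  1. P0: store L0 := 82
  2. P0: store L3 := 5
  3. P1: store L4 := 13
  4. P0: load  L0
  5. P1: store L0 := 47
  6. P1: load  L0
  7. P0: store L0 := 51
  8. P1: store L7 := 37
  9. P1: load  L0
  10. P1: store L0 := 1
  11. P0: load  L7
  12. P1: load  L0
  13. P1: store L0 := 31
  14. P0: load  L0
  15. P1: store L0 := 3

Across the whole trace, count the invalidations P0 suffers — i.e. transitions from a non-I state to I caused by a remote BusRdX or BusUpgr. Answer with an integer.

invalidations = 3

[1] P0: store L0 := 82 | P0:M(82), P1:I | bus: BusRdX
[2] P0: store L3 := 5 | P0:M(5), P1:I | bus: BusRdX
[3] P1: store L4 := 13 | P0:I, P1:M(13) | bus: BusRdX
[4] P0: load  L0 | P0:M(82), P1:I | bus: none
[5] P1: store L0 := 47 | P0:I, P1:M(47) | bus: BusRdX,Flush
[6] P1: load  L0 | P0:I, P1:M(47) | bus: none
[7] P0: store L0 := 51 | P0:M(51), P1:I | bus: BusRdX,Flush
[8] P1: store L7 := 37 | P0:I, P1:M(37) | bus: BusRdX
[9] P1: load  L0 | P0:S(51), P1:S(51) | bus: BusRd,Flush
[10] P1: store L0 := 1 | P0:I, P1:M(1) | bus: BusUpgr
[11] P0: load  L7 | P0:S(37), P1:S(37) | bus: BusRd,Flush
[12] P1: load  L0 | P0:I, P1:M(1) | bus: none
[13] P1: store L0 := 31 | P0:I, P1:M(31) | bus: none
[14] P0: load  L0 | P0:S(31), P1:S(31) | bus: BusRd,Flush
[15] P1: store L0 := 3 | P0:I, P1:M(3) | bus: BusUpgr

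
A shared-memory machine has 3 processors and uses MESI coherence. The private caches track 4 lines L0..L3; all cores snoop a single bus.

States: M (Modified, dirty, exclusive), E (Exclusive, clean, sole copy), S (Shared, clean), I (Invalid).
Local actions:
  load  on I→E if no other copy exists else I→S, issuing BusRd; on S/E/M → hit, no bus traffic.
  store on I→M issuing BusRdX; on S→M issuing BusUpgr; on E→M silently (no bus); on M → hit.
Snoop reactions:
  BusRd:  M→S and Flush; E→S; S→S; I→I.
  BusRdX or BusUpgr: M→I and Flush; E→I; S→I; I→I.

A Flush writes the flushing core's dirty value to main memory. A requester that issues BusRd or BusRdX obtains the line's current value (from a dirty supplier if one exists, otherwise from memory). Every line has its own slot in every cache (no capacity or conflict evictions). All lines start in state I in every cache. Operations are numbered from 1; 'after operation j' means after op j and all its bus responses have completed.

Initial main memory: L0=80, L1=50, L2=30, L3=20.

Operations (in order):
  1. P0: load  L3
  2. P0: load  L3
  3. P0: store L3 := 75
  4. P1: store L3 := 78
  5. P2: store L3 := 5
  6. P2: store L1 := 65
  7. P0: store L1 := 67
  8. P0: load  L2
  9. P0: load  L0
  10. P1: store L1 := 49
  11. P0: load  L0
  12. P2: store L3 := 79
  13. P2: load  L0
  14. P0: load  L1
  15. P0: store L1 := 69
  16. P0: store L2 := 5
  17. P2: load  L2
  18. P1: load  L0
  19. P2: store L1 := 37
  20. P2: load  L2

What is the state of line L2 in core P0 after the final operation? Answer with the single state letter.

1. P0: load  L3  bus=[BusRd]  L3: P0=E P1=I P2=I  mem[L3]=20
2. P0: load  L3  bus=[-]  L3: P0=E P1=I P2=I  mem[L3]=20
3. P0: store L3 := 75  bus=[-]  L3: P0=M P1=I P2=I  mem[L3]=20
4. P1: store L3 := 78  bus=[BusRdX,Flush]  L3: P0=I P1=M P2=I  mem[L3]=75
5. P2: store L3 := 5  bus=[BusRdX,Flush]  L3: P0=I P1=I P2=M  mem[L3]=78
6. P2: store L1 := 65  bus=[BusRdX]  L1: P0=I P1=I P2=M  mem[L1]=50
7. P0: store L1 := 67  bus=[BusRdX,Flush]  L1: P0=M P1=I P2=I  mem[L1]=65
8. P0: load  L2  bus=[BusRd]  L2: P0=E P1=I P2=I  mem[L2]=30
9. P0: load  L0  bus=[BusRd]  L0: P0=E P1=I P2=I  mem[L0]=80
10. P1: store L1 := 49  bus=[BusRdX,Flush]  L1: P0=I P1=M P2=I  mem[L1]=67
11. P0: load  L0  bus=[-]  L0: P0=E P1=I P2=I  mem[L0]=80
12. P2: store L3 := 79  bus=[-]  L3: P0=I P1=I P2=M  mem[L3]=78
13. P2: load  L0  bus=[BusRd]  L0: P0=S P1=I P2=S  mem[L0]=80
14. P0: load  L1  bus=[BusRd,Flush]  L1: P0=S P1=S P2=I  mem[L1]=49
15. P0: store L1 := 69  bus=[BusUpgr]  L1: P0=M P1=I P2=I  mem[L1]=49
16. P0: store L2 := 5  bus=[-]  L2: P0=M P1=I P2=I  mem[L2]=30
17. P2: load  L2  bus=[BusRd,Flush]  L2: P0=S P1=I P2=S  mem[L2]=5
18. P1: load  L0  bus=[BusRd]  L0: P0=S P1=S P2=S  mem[L0]=80
19. P2: store L1 := 37  bus=[BusRdX,Flush]  L1: P0=I P1=I P2=M  mem[L1]=69
20. P2: load  L2  bus=[-]  L2: P0=S P1=I P2=S  mem[L2]=5

state = S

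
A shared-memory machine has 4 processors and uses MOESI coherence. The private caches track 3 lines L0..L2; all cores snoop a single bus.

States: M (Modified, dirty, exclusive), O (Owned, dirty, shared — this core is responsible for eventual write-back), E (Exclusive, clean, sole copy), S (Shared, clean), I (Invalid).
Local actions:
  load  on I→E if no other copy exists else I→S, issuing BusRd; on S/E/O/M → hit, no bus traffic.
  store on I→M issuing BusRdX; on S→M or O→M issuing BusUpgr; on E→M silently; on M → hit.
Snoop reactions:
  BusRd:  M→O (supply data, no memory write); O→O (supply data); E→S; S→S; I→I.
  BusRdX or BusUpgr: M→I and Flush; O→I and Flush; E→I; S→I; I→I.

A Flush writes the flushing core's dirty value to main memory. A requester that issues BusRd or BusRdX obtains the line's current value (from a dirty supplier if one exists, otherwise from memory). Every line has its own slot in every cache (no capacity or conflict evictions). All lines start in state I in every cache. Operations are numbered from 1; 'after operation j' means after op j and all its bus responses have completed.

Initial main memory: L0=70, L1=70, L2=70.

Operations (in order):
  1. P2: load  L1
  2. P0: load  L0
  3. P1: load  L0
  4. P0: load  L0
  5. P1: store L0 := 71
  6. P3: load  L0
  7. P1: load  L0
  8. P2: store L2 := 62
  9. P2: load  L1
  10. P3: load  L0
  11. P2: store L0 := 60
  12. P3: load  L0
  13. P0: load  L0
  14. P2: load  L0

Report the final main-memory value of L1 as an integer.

memory[L1] = 70

  op1 P2: load  L1 → I/I/E/I on L1; bus BusRd; mem=70
  op2 P0: load  L0 → E/I/I/I on L0; bus BusRd; mem=70
  op3 P1: load  L0 → S/S/I/I on L0; bus BusRd; mem=70
  op4 P0: load  L0 → S/S/I/I on L0; bus (none); mem=70
  op5 P1: store L0 := 71 → I/M/I/I on L0; bus BusUpgr; mem=70
  op6 P3: load  L0 → I/O/I/S on L0; bus BusRd; mem=70
  op7 P1: load  L0 → I/O/I/S on L0; bus (none); mem=70
  op8 P2: store L2 := 62 → I/I/M/I on L2; bus BusRdX; mem=70
  op9 P2: load  L1 → I/I/E/I on L1; bus (none); mem=70
  op10 P3: load  L0 → I/O/I/S on L0; bus (none); mem=70
  op11 P2: store L0 := 60 → I/I/M/I on L0; bus BusRdX Flush; mem=71
  op12 P3: load  L0 → I/I/O/S on L0; bus BusRd; mem=71
  op13 P0: load  L0 → S/I/O/S on L0; bus BusRd; mem=71
  op14 P2: load  L0 → S/I/O/S on L0; bus (none); mem=71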